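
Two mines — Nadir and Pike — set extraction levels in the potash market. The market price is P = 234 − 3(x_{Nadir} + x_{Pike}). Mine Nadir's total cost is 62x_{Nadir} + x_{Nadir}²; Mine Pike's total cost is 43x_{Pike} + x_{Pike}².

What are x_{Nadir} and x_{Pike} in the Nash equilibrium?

Mine Nadir's profit: π = x_{Nadir}(234 − 3(x_{Nadir} + x_{Pike})) − 62x_{Nadir} − x_{Nadir}².
∂π/∂x_{Nadir} = 172 − 8x_{Nadir} − 3x_{Pike} = 0, so x_{Nadir} = 21.5 − 0.375x_{Pike}.
By the same steps for Pike: x_{Pike} = 23.875 − 0.375x_{Nadir}.
Plugging x_{Pike} into Nadir's best response: x_{Nadir} = 21.5 − 0.375(23.875 − 0.375x_{Nadir}) ⇒ (55/64)x_{Nadir} = 803/64, so x_{Nadir} = 14.6.
Then x_{Pike} = 23.875 − 0.375·14.6 = 18.4.

14.6, 18.4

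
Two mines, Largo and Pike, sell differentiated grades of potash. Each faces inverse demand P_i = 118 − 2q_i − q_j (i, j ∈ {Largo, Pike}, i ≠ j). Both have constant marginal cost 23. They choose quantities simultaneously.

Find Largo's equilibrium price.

61

Mine Largo's profit: π = q_{Largo}(118 − 2q_{Largo} − q_{Pike}) − 23q_{Largo}.
∂π/∂q_{Largo} = 95 − 4q_{Largo} − q_{Pike} = 0 ⇒ q_{Largo} = 23.75 − 0.25q_{Pike}.
Setting q_{Largo} = q_{Pike} in the reaction function: q_{Largo} = 23.75 − 0.25q_{Largo}, so q_{Largo} = 23.75 / 1.25 = 19.
P_{Largo} = 118 − 2·19 − 19 = 61.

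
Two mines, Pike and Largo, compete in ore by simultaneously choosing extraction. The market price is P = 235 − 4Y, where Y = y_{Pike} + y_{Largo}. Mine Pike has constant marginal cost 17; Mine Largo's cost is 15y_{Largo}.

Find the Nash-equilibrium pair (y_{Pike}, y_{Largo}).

Mine Pike's profit: π = y_{Pike}(235 − 4(y_{Pike} + y_{Largo})) − 17y_{Pike}.
∂π/∂y_{Pike} = 218 − 8y_{Pike} − 4y_{Largo} = 0, so y_{Pike} = 27.25 − 0.5y_{Largo}.
By the same steps for Largo: y_{Largo} = 27.5 − 0.5y_{Pike}.
Solving the two reaction functions simultaneously: (1 − (−0.5)(−0.5))y_{Pike} = 27.25 − 0.5·27.5, so 0.75y_{Pike} = 13.5 and y_{Pike} = 18.
Then y_{Largo} = 27.5 − 0.5·18 = 18.5.

18, 18.5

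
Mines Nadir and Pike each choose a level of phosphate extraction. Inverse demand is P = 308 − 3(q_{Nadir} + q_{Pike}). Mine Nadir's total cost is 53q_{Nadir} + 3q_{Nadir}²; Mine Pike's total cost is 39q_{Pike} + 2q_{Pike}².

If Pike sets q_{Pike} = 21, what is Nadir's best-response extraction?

16

Mine Nadir's profit: π = q_{Nadir}(308 − 3(q_{Nadir} + q_{Pike})) − 53q_{Nadir} − 3q_{Nadir}².
∂π/∂q_{Nadir} = 255 − 12q_{Nadir} − 3q_{Pike} = 0, so q_{Nadir} = 21.25 − 0.25q_{Pike}.
At q_{Pike} = 21: q_{Nadir} = 21.25 − 0.25·21 = 16.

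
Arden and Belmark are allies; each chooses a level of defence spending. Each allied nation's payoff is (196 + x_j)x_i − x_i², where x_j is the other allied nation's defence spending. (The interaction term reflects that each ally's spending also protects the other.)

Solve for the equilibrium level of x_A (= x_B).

Arden's payoff is (196 + x_B)x_A − x_A².
∂π/∂x_A = 196 + x_B − 2x_A = 0, so x_A = 98 + 0.5x_B.
By symmetry x_B = x_A; substituting into the reaction function, 0.5x_A = 98 and x_A = 196.

196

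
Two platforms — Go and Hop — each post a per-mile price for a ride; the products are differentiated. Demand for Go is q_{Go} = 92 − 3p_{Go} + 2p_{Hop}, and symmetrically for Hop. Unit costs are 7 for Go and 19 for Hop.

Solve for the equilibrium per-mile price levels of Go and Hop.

30.5, 35

Go's profit: π = (p_{Go} − 7)(92 − 3p_{Go} + 2p_{Hop}).
∂π/∂p_{Go} = 113 − 6p_{Go} + 2p_{Hop} = 0 ⇒ p_{Go} = 113/6 + (1/3)p_{Hop}.
Similarly p_{Hop} = 149/6 + (1/3)p_{Go}.
Substituting the second reaction function into the first: p_{Go} = 113/6 + (1/3)(149/6 + (1/3)p_{Go}), which gives (8/9)p_{Go} = 244/9 ⇒ p_{Go} = 30.5.
Then p_{Hop} = 149/6 + (1/3)·30.5 = 35.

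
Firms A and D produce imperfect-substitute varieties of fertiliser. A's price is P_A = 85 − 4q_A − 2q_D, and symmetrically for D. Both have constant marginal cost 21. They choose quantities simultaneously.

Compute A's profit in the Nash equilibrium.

Firm A's profit: π = q_A(85 − 4q_A − 2q_D) − 21q_A.
∂π/∂q_A = 64 − 8q_A − 2q_D = 0 ⇒ q_A = 8 − 0.25q_D.
Setting q_A = q_D in the reaction function: q_A = 8 − 0.25q_A, so q_A = 8 / 1.25 = 6.4.
P_A = 85 − 4·6.4 − 2·6.4 = 46.6.
Profit = (46.6 − 21)·6.4 = 163.84.

163.84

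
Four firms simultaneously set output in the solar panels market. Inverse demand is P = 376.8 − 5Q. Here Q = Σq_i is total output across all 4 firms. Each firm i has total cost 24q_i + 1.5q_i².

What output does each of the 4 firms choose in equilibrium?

12.6

A representative firm's profit is π_i = q_i(376.8 − 5Q) − 24q_i − 1.5q_i², with Q = q_i + Σ_{j≠i} q_j.
First-order condition: 352.8 − 13q_i − 5Σ_{j≠i} q_j = 0.
In a symmetric equilibrium every firm chooses the same q, so Σ_{j≠i} q_j = 3q. The condition becomes 352.8 − 28q = 0, giving q = 352.8/28 = 12.6.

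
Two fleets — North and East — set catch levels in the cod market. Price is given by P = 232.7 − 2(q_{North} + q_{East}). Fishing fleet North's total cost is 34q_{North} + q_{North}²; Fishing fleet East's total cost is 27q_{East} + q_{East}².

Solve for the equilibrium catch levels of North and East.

Fishing fleet North's profit: π = q_{North}(232.7 − 2(q_{North} + q_{East})) − 34q_{North} − q_{North}².
∂π/∂q_{North} = 198.7 − 6q_{North} − 2q_{East} = 0, so q_{North} = 1987/60 − (1/3)q_{East}.
By the same steps for East: q_{East} = 2057/60 − (1/3)q_{North}.
Substituting the second reaction function into the first: q_{North} = 1987/60 − (1/3)(2057/60 − (1/3)q_{North}), which gives (8/9)q_{North} = 976/45 ⇒ q_{North} = 24.4.
Then q_{East} = 2057/60 − (1/3)·24.4 = 26.15.

24.4, 26.15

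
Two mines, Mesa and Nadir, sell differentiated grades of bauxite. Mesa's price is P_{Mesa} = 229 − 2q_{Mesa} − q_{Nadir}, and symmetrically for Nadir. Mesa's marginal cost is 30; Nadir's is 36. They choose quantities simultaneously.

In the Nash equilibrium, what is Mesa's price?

110.4

Mine Mesa's profit: π = q_{Mesa}(229 − 2q_{Mesa} − q_{Nadir}) − 30q_{Mesa}.
∂π/∂q_{Mesa} = 199 − 4q_{Mesa} − q_{Nadir} = 0 ⇒ q_{Mesa} = 49.75 − 0.25q_{Nadir}.
Similarly q_{Nadir} = 48.25 − 0.25q_{Mesa}.
Plugging q_{Nadir} into Mesa's best response: q_{Mesa} = 49.75 − 0.25(48.25 − 0.25q_{Mesa}) ⇒ 0.9375q_{Mesa} = 37.6875, so q_{Mesa} = 40.2.
Then q_{Nadir} = 48.25 − 0.25·40.2 = 38.2.
P_{Mesa} = 229 − 2·40.2 − 38.2 = 110.4.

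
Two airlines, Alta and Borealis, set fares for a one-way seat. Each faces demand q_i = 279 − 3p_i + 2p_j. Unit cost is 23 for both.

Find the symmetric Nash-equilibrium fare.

87

Alta's profit: π = (p_{Alta} − 23)(279 − 3p_{Alta} + 2p_{Borealis}).
∂π/∂p_{Alta} = 348 − 6p_{Alta} + 2p_{Borealis} = 0 ⇒ p_{Alta} = 58 + (1/3)p_{Borealis}.
The game is symmetric, so in equilibrium p_{Borealis} = p_{Alta}: the reaction function gives (2/3)p_{Alta} = 58, hence p_{Alta} = 87.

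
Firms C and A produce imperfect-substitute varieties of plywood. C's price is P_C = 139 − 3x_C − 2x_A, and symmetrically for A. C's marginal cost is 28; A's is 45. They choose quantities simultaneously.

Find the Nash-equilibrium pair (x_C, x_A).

14.9375, 10.6875

Firm C's profit: π = x_C(139 − 3x_C − 2x_A) − 28x_C.
∂π/∂x_C = 111 − 6x_C − 2x_A = 0 ⇒ x_C = 18.5 − (1/3)x_A.
Similarly x_A = 47/3 − (1/3)x_C.
Solving the two reaction functions simultaneously: (1 − (−1/3)(−1/3))x_C = 18.5 − (1/3)·(47/3), so (8/9)x_C = 239/18 and x_C = 14.9375.
Then x_A = 47/3 − (1/3)·14.9375 = 10.6875.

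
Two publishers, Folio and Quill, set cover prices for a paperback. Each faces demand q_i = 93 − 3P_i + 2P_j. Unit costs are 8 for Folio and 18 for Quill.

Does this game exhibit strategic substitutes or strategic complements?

Folio's profit: π = (P_{Folio} − 8)(93 − 3P_{Folio} + 2P_{Quill}).
∂π/∂P_{Folio} = 117 − 6P_{Folio} + 2P_{Quill} = 0 ⇒ P_{Folio} = 19.5 + (1/3)P_{Quill}.
The best-response slope dP_{Folio}/dP_{Quill} = 1/3 > 0: the reaction function is upward-sloping, so the choices are strategic complements.

strategic complements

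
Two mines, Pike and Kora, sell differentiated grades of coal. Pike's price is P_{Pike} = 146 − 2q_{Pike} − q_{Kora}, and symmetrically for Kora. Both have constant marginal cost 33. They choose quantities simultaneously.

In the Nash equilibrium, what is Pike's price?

Mine Pike's profit: π = q_{Pike}(146 − 2q_{Pike} − q_{Kora}) − 33q_{Pike}.
∂π/∂q_{Pike} = 113 − 4q_{Pike} − q_{Kora} = 0 ⇒ q_{Pike} = 28.25 − 0.25q_{Kora}.
By symmetry q_{Kora} = q_{Pike}; substituting into the reaction function, 1.25q_{Pike} = 28.25 and q_{Pike} = 22.6.
P_{Pike} = 146 − 2·22.6 − 22.6 = 78.2.

78.2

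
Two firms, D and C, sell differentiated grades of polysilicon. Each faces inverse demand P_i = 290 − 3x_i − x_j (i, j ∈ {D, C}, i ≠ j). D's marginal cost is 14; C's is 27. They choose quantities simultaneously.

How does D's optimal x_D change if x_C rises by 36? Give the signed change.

-6

Firm D's profit: π = x_D(290 − 3x_D − x_C) − 14x_D.
∂π/∂x_D = 276 − 6x_D − x_C = 0 ⇒ x_D = 46 − (1/6)x_C.
The reaction-function slope is −1/6, so a 36-unit rise in x_C moves x_D by −1/6 × 36 = −6. D's best response falls — the actions are strategic substitutes.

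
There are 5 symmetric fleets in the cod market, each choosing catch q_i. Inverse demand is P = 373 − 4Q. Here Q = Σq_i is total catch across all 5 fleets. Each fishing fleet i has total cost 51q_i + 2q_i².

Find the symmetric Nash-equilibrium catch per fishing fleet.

A representative fishing fleet's profit is π_i = q_i(373 − 4Q) − 51q_i − 2q_i², with Q = q_i + Σ_{j≠i} q_j.
First-order condition: 322 − 12q_i − 4Σ_{j≠i} q_j = 0.
With identical fishing fleets, set every q_j = q: then 322 − 12q − 16q = 0, i.e. q = 322/28 = 11.5.

11.5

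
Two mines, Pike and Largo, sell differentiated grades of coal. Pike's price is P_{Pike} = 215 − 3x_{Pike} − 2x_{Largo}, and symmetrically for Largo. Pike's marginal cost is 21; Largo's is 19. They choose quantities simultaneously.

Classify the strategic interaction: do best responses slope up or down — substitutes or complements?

strategic substitutes

Mine Pike's profit: π = x_{Pike}(215 − 3x_{Pike} − 2x_{Largo}) − 21x_{Pike}.
∂π/∂x_{Pike} = 194 − 6x_{Pike} − 2x_{Largo} = 0 ⇒ x_{Pike} = 97/3 − (1/3)x_{Largo}.
The best-response slope dx_{Pike}/dx_{Largo} = −1/3 < 0: the reaction function is downward-sloping, so the choices are strategic substitutes.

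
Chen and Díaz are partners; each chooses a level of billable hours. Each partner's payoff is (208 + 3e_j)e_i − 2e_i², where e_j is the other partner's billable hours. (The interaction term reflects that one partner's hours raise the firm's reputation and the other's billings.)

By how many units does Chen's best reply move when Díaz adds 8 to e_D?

6

Chen's payoff is (208 + 3e_D)e_C − 2e_C².
∂π/∂e_C = 208 + 3e_D − 4e_C = 0, so e_C = 52 + 0.75e_D.
The reaction-function slope is 0.75, so an 8-unit rise in e_D moves e_C by 0.75 × 8 = 6. Chen's best response rises — the actions are strategic complements.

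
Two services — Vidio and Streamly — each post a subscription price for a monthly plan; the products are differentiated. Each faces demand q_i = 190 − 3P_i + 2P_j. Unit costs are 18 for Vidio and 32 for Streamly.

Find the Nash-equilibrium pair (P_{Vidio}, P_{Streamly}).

Vidio's profit: π = (P_{Vidio} − 18)(190 − 3P_{Vidio} + 2P_{Streamly}).
∂π/∂P_{Vidio} = 244 − 6P_{Vidio} + 2P_{Streamly} = 0 ⇒ P_{Vidio} = 122/3 + (1/3)P_{Streamly}.
Similarly P_{Streamly} = 143/3 + (1/3)P_{Vidio}.
Plugging P_{Streamly} into Vidio's best response: P_{Vidio} = 122/3 + (1/3)(143/3 + (1/3)P_{Vidio}) ⇒ (8/9)P_{Vidio} = 509/9, so P_{Vidio} = 63.625.
Then P_{Streamly} = 143/3 + (1/3)·63.625 = 68.875.

63.625, 68.875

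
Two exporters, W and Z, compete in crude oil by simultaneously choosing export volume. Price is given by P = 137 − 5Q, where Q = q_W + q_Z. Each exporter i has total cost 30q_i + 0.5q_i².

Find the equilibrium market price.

70.125

Exporter W's profit: π = q_W(137 − 5(q_W + q_Z)) − 30q_W − 0.5q_W².
∂π/∂q_W = 107 − 11q_W − 5q_Z = 0, so q_W = 107/11 − (5/11)q_Z.
By symmetry q_Z = q_W; substituting into the reaction function, (16/11)q_W = 107/11 and q_W = 6.6875.
Equilibrium price: P = 137 − 5·13.375 = 70.125.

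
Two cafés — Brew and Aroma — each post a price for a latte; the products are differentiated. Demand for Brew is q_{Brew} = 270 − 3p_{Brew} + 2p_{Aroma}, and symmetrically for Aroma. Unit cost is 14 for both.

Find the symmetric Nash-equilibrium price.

78

Brew's profit: π = (p_{Brew} − 14)(270 − 3p_{Brew} + 2p_{Aroma}).
∂π/∂p_{Brew} = 312 − 6p_{Brew} + 2p_{Aroma} = 0 ⇒ p_{Brew} = 52 + (1/3)p_{Aroma}.
By symmetry p_{Aroma} = p_{Brew}; substituting into the reaction function, (2/3)p_{Brew} = 52 and p_{Brew} = 78.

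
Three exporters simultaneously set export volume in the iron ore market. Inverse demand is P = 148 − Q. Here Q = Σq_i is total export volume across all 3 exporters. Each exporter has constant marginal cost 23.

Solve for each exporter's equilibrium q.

31.25

A representative exporter's profit is π_i = q_i(148 − Q) − 23q_i, with Q = q_i + Σ_{j≠i} q_j.
First-order condition: 125 − 2q_i − Σ_{j≠i} q_j = 0.
In a symmetric equilibrium every exporter chooses the same q, so Σ_{j≠i} q_j = 2q. The condition becomes 125 − 4q = 0, giving q = 125/4 = 31.25.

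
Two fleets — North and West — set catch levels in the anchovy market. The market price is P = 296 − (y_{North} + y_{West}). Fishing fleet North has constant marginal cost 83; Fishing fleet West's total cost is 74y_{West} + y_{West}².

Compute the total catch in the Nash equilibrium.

Fishing fleet North's profit: π = y_{North}(296 − (y_{North} + y_{West})) − 83y_{North}.
∂π/∂y_{North} = 213 − 2y_{North} − y_{West} = 0, so y_{North} = 106.5 − 0.5y_{West}.
For West: ∂π/∂y_{West} = 222 − 4y_{West} − y_{North} = 0 ⇒ y_{West} = 55.5 − 0.25y_{North}.
Solving the two reaction functions simultaneously: (1 − (−0.5)(−0.25))y_{North} = 106.5 − 0.5·55.5, so 0.875y_{North} = 78.75 and y_{North} = 90.
Then y_{West} = 55.5 − 0.25·90 = 33.
Total catch: 90 + 33 = 123.

123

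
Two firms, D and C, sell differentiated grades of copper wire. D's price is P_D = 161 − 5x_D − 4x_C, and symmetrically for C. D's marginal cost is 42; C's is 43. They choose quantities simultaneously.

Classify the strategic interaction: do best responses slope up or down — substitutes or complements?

Firm D's profit: π = x_D(161 − 5x_D − 4x_C) − 42x_D.
∂π/∂x_D = 119 − 10x_D − 4x_C = 0 ⇒ x_D = 11.9 − 0.4x_C.
The best-response slope dx_D/dx_C = −0.4 < 0: the reaction function is downward-sloping, so the choices are strategic substitutes.

strategic substitutes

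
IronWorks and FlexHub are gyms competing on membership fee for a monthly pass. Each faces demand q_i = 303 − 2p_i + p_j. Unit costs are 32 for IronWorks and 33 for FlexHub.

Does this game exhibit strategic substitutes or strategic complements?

strategic complements

IronWorks's profit: π = (p_{IronWorks} − 32)(303 − 2p_{IronWorks} + p_{FlexHub}).
∂π/∂p_{IronWorks} = 367 − 4p_{IronWorks} + p_{FlexHub} = 0 ⇒ p_{IronWorks} = 91.75 + 0.25p_{FlexHub}.
The best-response slope dp_{IronWorks}/dp_{FlexHub} = 0.25 > 0: the reaction function is upward-sloping, so the choices are strategic complements.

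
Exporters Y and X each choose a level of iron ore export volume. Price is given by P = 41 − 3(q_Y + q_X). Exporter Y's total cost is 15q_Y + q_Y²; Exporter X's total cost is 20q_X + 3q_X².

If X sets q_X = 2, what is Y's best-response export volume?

Exporter Y's profit: π = q_Y(41 − 3(q_Y + q_X)) − 15q_Y − q_Y².
∂π/∂q_Y = 26 − 8q_Y − 3q_X = 0, so q_Y = 3.25 − 0.375q_X.
At q_X = 2: q_Y = 3.25 − 0.375·2 = 2.5.

2.5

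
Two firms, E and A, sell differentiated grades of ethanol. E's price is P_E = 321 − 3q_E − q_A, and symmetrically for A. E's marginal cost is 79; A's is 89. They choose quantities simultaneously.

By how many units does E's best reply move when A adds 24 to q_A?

-4

Firm E's profit: π = q_E(321 − 3q_E − q_A) − 79q_E.
∂π/∂q_E = 242 − 6q_E − q_A = 0 ⇒ q_E = 121/3 − (1/6)q_A.
The reaction-function slope is −1/6, so a 24-unit rise in q_A moves q_E by −1/6 × 24 = −4. E's best response falls — the actions are strategic substitutes.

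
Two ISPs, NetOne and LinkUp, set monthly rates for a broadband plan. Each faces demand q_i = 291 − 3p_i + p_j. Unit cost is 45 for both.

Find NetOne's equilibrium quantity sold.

120.6

NetOne's profit: π = (p_{NetOne} − 45)(291 − 3p_{NetOne} + p_{LinkUp}).
∂π/∂p_{NetOne} = 426 − 6p_{NetOne} + p_{LinkUp} = 0 ⇒ p_{NetOne} = 71 + (1/6)p_{LinkUp}.
The game is symmetric, so in equilibrium p_{LinkUp} = p_{NetOne}: the reaction function gives (5/6)p_{NetOne} = 71, hence p_{NetOne} = 85.2.
q_{NetOne} = 291 − 3·85.2 + 85.2 = 120.6.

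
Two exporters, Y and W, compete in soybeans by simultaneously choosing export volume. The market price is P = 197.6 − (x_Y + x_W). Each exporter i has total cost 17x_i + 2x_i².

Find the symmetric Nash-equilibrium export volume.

25.8

Exporter Y's profit: π = x_Y(197.6 − (x_Y + x_W)) − 17x_Y − 2x_Y².
∂π/∂x_Y = 180.6 − 6x_Y − x_W = 0, so x_Y = 30.1 − (1/6)x_W.
Setting x_Y = x_W in the reaction function: x_Y = 30.1 − (1/6)x_Y, so x_Y = 30.1 / (7/6) = 25.8.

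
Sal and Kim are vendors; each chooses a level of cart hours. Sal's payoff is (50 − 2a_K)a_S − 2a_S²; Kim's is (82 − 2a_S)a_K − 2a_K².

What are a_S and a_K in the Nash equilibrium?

Expanding Sal's payoff: 50a_S − 2a_Ka_S − 2a_S².
∂π/∂a_S = 50 − 2a_K − 4a_S = 0, so a_S = 12.5 − 0.5a_K.
Likewise for Kim: a_K = 20.5 − 0.5a_S.
Plugging a_K into Sal's best response: a_S = 12.5 − 0.5(20.5 − 0.5a_S) ⇒ 0.75a_S = 2.25, so a_S = 3.
Then a_K = 20.5 − 0.5·3 = 19.

3, 19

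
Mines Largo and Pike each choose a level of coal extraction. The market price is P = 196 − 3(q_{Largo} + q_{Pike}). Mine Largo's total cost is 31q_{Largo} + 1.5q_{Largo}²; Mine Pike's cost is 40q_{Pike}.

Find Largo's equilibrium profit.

Mine Largo's profit: π = q_{Largo}(196 − 3(q_{Largo} + q_{Pike})) − 31q_{Largo} − 1.5q_{Largo}².
∂π/∂q_{Largo} = 165 − 9q_{Largo} − 3q_{Pike} = 0, so q_{Largo} = 55/3 − (1/3)q_{Pike}.
For Pike: ∂π/∂q_{Pike} = 156 − 6q_{Pike} − 3q_{Largo} = 0 ⇒ q_{Pike} = 26 − 0.5q_{Largo}.
Substituting the second reaction function into the first: q_{Largo} = 55/3 − (1/3)(26 − 0.5q_{Largo}), which gives (5/6)q_{Largo} = 29/3 ⇒ q_{Largo} = 11.6.
Then q_{Pike} = 26 − 0.5·11.6 = 20.2.
Price P = 196 − 3·31.8 = 100.6.
Largo's profit: (100.6 − 31)·11.6 − 1.5(11.6)² = 605.52.

605.52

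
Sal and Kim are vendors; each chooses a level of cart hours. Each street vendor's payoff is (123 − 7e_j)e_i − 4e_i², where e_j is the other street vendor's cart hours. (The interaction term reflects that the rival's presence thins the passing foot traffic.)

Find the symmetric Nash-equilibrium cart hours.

8.2

Sal's payoff is (123 − 7e_K)e_S − 4e_S².
∂π/∂e_S = 123 − 7e_K − 8e_S = 0, so e_S = 15.375 − 0.875e_K.
By symmetry e_K = e_S; substituting into the reaction function, 1.875e_S = 15.375 and e_S = 8.2.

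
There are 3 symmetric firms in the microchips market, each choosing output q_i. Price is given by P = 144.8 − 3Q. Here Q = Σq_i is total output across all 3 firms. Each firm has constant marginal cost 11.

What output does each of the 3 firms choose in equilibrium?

11.15

A representative firm's profit is π_i = q_i(144.8 − 3Q) − 11q_i, with Q = q_i + Σ_{j≠i} q_j.
First-order condition: 133.8 − 6q_i − 3Σ_{j≠i} q_j = 0.
With identical firms, set every q_j = q: then 133.8 − 6q − 6q = 0, i.e. q = 133.8/12 = 11.15.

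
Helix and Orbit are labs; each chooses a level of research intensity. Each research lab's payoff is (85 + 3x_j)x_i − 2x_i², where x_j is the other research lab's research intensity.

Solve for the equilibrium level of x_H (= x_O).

85

Helix's payoff is (85 + 3x_O)x_H − 2x_H².
∂π/∂x_H = 85 + 3x_O − 4x_H = 0, so x_H = 21.25 + 0.75x_O.
By symmetry x_O = x_H; substituting into the reaction function, 0.25x_H = 21.25 and x_H = 85.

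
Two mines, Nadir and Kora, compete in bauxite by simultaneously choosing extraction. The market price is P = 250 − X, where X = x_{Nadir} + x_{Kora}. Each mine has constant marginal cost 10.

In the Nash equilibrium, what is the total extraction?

160

Mine Nadir's profit: π = x_{Nadir}(250 − (x_{Nadir} + x_{Kora})) − 10x_{Nadir}.
∂π/∂x_{Nadir} = 240 − 2x_{Nadir} − x_{Kora} = 0, so x_{Nadir} = 120 − 0.5x_{Kora}.
By symmetry x_{Kora} = x_{Nadir}; substituting into the reaction function, 1.5x_{Nadir} = 120 and x_{Nadir} = 80.
Total extraction: 80 + 80 = 160.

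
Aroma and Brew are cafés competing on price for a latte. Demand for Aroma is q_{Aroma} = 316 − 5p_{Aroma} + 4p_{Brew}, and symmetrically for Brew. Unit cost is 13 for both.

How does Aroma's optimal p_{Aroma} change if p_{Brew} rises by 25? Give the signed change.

10

Aroma's profit: π = (p_{Aroma} − 13)(316 − 5p_{Aroma} + 4p_{Brew}).
∂π/∂p_{Aroma} = 381 − 10p_{Aroma} + 4p_{Brew} = 0 ⇒ p_{Aroma} = 38.1 + 0.4p_{Brew}.
The reaction-function slope is 0.4, so a 25-unit rise in p_{Brew} moves p_{Aroma} by 0.4 × 25 = 10. Aroma's best response rises — the actions are strategic complements.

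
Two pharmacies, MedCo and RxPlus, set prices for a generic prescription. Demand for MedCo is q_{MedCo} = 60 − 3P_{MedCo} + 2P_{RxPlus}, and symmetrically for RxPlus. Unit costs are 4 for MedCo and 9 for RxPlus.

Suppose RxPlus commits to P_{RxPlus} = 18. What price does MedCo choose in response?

18

MedCo's profit: π = (P_{MedCo} − 4)(60 − 3P_{MedCo} + 2P_{RxPlus}).
∂π/∂P_{MedCo} = 72 − 6P_{MedCo} + 2P_{RxPlus} = 0 ⇒ P_{MedCo} = 12 + (1/3)P_{RxPlus}.
At P_{RxPlus} = 18: P_{MedCo} = 12 + (1/3)·18 = 18.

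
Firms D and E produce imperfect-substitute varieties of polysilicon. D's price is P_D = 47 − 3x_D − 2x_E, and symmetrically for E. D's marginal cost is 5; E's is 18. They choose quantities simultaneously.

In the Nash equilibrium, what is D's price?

23.1875

Firm D's profit: π = x_D(47 − 3x_D − 2x_E) − 5x_D.
∂π/∂x_D = 42 − 6x_D − 2x_E = 0 ⇒ x_D = 7 − (1/3)x_E.
Similarly x_E = 29/6 − (1/3)x_D.
Plugging x_E into D's best response: x_D = 7 − (1/3)(29/6 − (1/3)x_D) ⇒ (8/9)x_D = 97/18, so x_D = 6.0625.
Then x_E = 29/6 − (1/3)·6.0625 = 2.8125.
P_D = 47 − 3·6.0625 − 2·2.8125 = 23.1875.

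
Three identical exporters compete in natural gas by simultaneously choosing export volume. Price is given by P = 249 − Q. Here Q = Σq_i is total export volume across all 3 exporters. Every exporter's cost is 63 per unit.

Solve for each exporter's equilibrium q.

A representative exporter's profit is π_i = q_i(249 − Q) − 63q_i, with Q = q_i + Σ_{j≠i} q_j.
First-order condition: 186 − 2q_i − Σ_{j≠i} q_j = 0.
In a symmetric equilibrium every exporter chooses the same q, so Σ_{j≠i} q_j = 2q. The condition becomes 186 − 4q = 0, giving q = 186/4 = 46.5.

46.5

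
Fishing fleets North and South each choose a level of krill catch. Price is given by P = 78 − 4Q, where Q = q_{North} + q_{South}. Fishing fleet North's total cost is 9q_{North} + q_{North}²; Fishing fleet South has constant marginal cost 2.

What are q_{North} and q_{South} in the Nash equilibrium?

3.875, 7.5625

Fishing fleet North's profit: π = q_{North}(78 − 4(q_{North} + q_{South})) − 9q_{North} − q_{North}².
∂π/∂q_{North} = 69 − 10q_{North} − 4q_{South} = 0, so q_{North} = 6.9 − 0.4q_{South}.
For South: ∂π/∂q_{South} = 76 − 8q_{South} − 4q_{North} = 0 ⇒ q_{South} = 9.5 − 0.5q_{North}.
Solving the two reaction functions simultaneously: (1 − (−0.4)(−0.5))q_{North} = 6.9 − 0.4·9.5, so 0.8q_{North} = 3.1 and q_{North} = 3.875.
Then q_{South} = 9.5 − 0.5·3.875 = 7.5625.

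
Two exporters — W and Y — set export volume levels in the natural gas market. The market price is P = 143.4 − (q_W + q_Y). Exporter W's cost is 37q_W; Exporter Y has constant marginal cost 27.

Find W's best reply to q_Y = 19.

43.7

Exporter W's profit: π = q_W(143.4 − (q_W + q_Y)) − 37q_W.
∂π/∂q_W = 106.4 − 2q_W − q_Y = 0, so q_W = 53.2 − 0.5q_Y.
At q_Y = 19: q_W = 53.2 − 0.5·19 = 43.7.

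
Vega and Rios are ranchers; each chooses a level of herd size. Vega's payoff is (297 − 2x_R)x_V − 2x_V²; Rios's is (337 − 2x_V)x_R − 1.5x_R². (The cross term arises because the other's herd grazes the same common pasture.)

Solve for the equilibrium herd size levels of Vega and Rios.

27.125, 94.25

Expanding Vega's payoff: 297x_V − 2x_Rx_V − 2x_V².
∂π/∂x_V = 297 − 2x_R − 4x_V = 0, so x_V = 74.25 − 0.5x_R.
Likewise for Rios: x_R = 337/3 − (2/3)x_V.
Substituting the second reaction function into the first: x_V = 74.25 − 0.5(337/3 − (2/3)x_V), which gives (2/3)x_V = 217/12 ⇒ x_V = 27.125.
Then x_R = 337/3 − (2/3)·27.125 = 94.25.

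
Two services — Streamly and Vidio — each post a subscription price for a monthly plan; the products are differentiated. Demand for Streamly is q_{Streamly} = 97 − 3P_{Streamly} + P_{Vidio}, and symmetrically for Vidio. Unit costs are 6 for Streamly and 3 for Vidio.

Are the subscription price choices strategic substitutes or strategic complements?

Streamly's profit: π = (P_{Streamly} − 6)(97 − 3P_{Streamly} + P_{Vidio}).
∂π/∂P_{Streamly} = 115 − 6P_{Streamly} + P_{Vidio} = 0 ⇒ P_{Streamly} = 115/6 + (1/6)P_{Vidio}.
The best-response slope dP_{Streamly}/dP_{Vidio} = 1/6 > 0: the reaction function is upward-sloping, so the choices are strategic complements.

strategic complements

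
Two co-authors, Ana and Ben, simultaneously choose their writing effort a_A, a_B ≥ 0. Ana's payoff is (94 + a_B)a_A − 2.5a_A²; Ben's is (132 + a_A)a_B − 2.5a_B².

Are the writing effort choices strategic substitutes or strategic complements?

Expanding Ana's payoff: 94a_A + a_Ba_A − 2.5a_A².
∂π/∂a_A = 94 + a_B − 5a_A = 0, so a_A = 18.8 + 0.2a_B.
The best-response slope da_A/da_B = 0.2 > 0: the reaction function is upward-sloping, so the choices are strategic complements.

strategic complements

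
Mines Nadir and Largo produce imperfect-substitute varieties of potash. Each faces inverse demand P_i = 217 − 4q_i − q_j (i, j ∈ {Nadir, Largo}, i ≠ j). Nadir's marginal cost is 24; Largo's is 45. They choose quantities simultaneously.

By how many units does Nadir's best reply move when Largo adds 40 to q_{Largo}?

Mine Nadir's profit: π = q_{Nadir}(217 − 4q_{Nadir} − q_{Largo}) − 24q_{Nadir}.
∂π/∂q_{Nadir} = 193 − 8q_{Nadir} − q_{Largo} = 0 ⇒ q_{Nadir} = 24.125 − 0.125q_{Largo}.
The reaction-function slope is −0.125, so a 40-unit rise in q_{Largo} moves q_{Nadir} by −0.125 × 40 = −5. Nadir's best response falls — the actions are strategic substitutes.

-5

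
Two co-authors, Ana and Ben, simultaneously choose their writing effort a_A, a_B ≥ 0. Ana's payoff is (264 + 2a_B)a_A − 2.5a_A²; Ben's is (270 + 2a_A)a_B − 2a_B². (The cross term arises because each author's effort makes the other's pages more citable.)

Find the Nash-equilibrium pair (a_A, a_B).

Expanding Ana's payoff: 264a_A + 2a_Ba_A − 2.5a_A².
∂π/∂a_A = 264 + 2a_B − 5a_A = 0, so a_A = 52.8 + 0.4a_B.
Likewise for Ben: a_B = 67.5 + 0.5a_A.
Plugging a_B into Ana's best response: a_A = 52.8 + 0.4(67.5 + 0.5a_A) ⇒ 0.8a_A = 79.8, so a_A = 99.75.
Then a_B = 67.5 + 0.5·99.75 = 117.375.

99.75, 117.375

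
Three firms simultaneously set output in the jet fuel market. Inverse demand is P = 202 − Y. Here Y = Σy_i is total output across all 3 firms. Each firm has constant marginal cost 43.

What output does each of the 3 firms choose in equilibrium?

A representative firm's profit is π_i = y_i(202 − Y) − 43y_i, with Y = y_i + Σ_{j≠i} y_j.
First-order condition: 159 − 2y_i − Σ_{j≠i} y_j = 0.
Imposing symmetry (y_j = y for all j) turns Σ_{j≠i} y_j into 2y, so 159 = 4y and y = 39.75.

39.75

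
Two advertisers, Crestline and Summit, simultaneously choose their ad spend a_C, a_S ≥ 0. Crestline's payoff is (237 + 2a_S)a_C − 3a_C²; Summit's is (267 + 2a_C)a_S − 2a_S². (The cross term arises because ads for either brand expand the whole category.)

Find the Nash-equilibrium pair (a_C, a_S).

Expanding Crestline's payoff: 237a_C + 2a_Sa_C − 3a_C².
∂π/∂a_C = 237 + 2a_S − 6a_C = 0, so a_C = 39.5 + (1/3)a_S.
Likewise for Summit: a_S = 66.75 + 0.5a_C.
Plugging a_S into Crestline's best response: a_C = 39.5 + (1/3)(66.75 + 0.5a_C) ⇒ (5/6)a_C = 61.75, so a_C = 74.1.
Then a_S = 66.75 + 0.5·74.1 = 103.8.

74.1, 103.8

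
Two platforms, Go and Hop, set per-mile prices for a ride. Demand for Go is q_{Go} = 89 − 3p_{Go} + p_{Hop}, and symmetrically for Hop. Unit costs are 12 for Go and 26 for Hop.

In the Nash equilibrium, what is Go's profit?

604.92

Go's profit: π = (p_{Go} − 12)(89 − 3p_{Go} + p_{Hop}).
∂π/∂p_{Go} = 125 − 6p_{Go} + p_{Hop} = 0 ⇒ p_{Go} = 125/6 + (1/6)p_{Hop}.
Similarly p_{Hop} = 167/6 + (1/6)p_{Go}.
Solving the two reaction functions simultaneously: (1 − (1/6)(1/6))p_{Go} = 125/6 + (1/6)·(167/6), so (35/36)p_{Go} = 917/36 and p_{Go} = 26.2.
Then p_{Hop} = 167/6 + (1/6)·26.2 = 32.2.
q_{Go} = 89 − 3·26.2 + 32.2 = 42.6.
Profit = (26.2 − 12)·42.6 = 604.92.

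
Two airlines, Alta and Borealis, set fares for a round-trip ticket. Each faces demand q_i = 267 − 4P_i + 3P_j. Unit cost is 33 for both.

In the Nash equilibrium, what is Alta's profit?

Alta's profit: π = (P_{Alta} − 33)(267 − 4P_{Alta} + 3P_{Borealis}).
∂π/∂P_{Alta} = 399 − 8P_{Alta} + 3P_{Borealis} = 0 ⇒ P_{Alta} = 49.875 + 0.375P_{Borealis}.
By symmetry P_{Borealis} = P_{Alta}; substituting into the reaction function, 0.625P_{Alta} = 49.875 and P_{Alta} = 79.8.
q_{Alta} = 267 − 4·79.8 + 3·79.8 = 187.2.
Profit = (79.8 − 33)·187.2 = 8760.96.

8760.96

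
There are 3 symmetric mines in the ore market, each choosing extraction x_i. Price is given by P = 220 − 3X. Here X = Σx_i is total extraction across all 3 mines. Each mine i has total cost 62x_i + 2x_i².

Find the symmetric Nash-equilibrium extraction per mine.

9.875

A representative mine's profit is π_i = x_i(220 − 3X) − 62x_i − 2x_i², with X = x_i + Σ_{j≠i} x_j.
First-order condition: 158 − 10x_i − 3Σ_{j≠i} x_j = 0.
Imposing symmetry (x_j = x for all j) turns Σ_{j≠i} x_j into 2x, so 158 = 16x and x = 9.875.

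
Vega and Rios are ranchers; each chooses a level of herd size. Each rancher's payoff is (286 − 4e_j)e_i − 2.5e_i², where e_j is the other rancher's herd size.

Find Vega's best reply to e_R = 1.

Vega's payoff is (286 − 4e_R)e_V − 2.5e_V².
∂π/∂e_V = 286 − 4e_R − 5e_V = 0, so e_V = 57.2 − 0.8e_R.
At e_R = 1: e_V = 57.2 − 0.8·1 = 56.4.

56.4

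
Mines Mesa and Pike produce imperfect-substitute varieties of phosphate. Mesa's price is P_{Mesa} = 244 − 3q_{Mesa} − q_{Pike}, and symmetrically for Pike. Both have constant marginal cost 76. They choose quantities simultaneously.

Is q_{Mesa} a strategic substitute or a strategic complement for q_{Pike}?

strategic substitutes

Mine Mesa's profit: π = q_{Mesa}(244 − 3q_{Mesa} − q_{Pike}) − 76q_{Mesa}.
∂π/∂q_{Mesa} = 168 − 6q_{Mesa} − q_{Pike} = 0 ⇒ q_{Mesa} = 28 − (1/6)q_{Pike}.
The best-response slope dq_{Mesa}/dq_{Pike} = −1/6 < 0: the reaction function is downward-sloping, so the choices are strategic substitutes.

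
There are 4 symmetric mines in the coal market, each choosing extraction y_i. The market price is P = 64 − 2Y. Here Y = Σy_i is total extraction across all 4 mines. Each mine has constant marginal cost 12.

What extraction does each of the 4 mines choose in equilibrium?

A representative mine's profit is π_i = y_i(64 − 2Y) − 12y_i, with Y = y_i + Σ_{j≠i} y_j.
First-order condition: 52 − 4y_i − 2Σ_{j≠i} y_j = 0.
In a symmetric equilibrium every mine chooses the same y, so Σ_{j≠i} y_j = 3y. The condition becomes 52 − 10y = 0, giving y = 52/10 = 5.2.

5.2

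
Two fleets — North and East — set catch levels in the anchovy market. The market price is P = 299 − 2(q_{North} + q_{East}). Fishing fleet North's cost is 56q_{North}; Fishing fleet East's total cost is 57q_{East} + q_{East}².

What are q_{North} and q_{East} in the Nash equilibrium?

48.7, 24.1

Fishing fleet North's profit: π = q_{North}(299 − 2(q_{North} + q_{East})) − 56q_{North}.
∂π/∂q_{North} = 243 − 4q_{North} − 2q_{East} = 0, so q_{North} = 60.75 − 0.5q_{East}.
For East: ∂π/∂q_{East} = 242 − 6q_{East} − 2q_{North} = 0 ⇒ q_{East} = 121/3 − (1/3)q_{North}.
Plugging q_{East} into North's best response: q_{North} = 60.75 − 0.5(121/3 − (1/3)q_{North}) ⇒ (5/6)q_{North} = 487/12, so q_{North} = 48.7.
Then q_{East} = 121/3 − (1/3)·48.7 = 24.1.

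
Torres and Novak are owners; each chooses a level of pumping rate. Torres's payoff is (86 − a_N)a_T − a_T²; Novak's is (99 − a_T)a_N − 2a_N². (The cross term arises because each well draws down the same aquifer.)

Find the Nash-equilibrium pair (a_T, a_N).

35, 16

Expanding Torres's payoff: 86a_T − a_Na_T − a_T².
∂π/∂a_T = 86 − a_N − 2a_T = 0, so a_T = 43 − 0.5a_N.
Likewise for Novak: a_N = 24.75 − 0.25a_T.
Substituting the second reaction function into the first: a_T = 43 − 0.5(24.75 − 0.25a_T), which gives 0.875a_T = 30.625 ⇒ a_T = 35.
Then a_N = 24.75 − 0.25·35 = 16.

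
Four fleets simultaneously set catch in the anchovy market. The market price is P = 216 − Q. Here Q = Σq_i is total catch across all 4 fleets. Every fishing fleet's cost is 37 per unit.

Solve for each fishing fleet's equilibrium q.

35.8

A representative fishing fleet's profit is π_i = q_i(216 − Q) − 37q_i, with Q = q_i + Σ_{j≠i} q_j.
First-order condition: 179 − 2q_i − Σ_{j≠i} q_j = 0.
With identical fishing fleets, set every q_j = q: then 179 − 2q − 3q = 0, i.e. q = 179/5 = 35.8.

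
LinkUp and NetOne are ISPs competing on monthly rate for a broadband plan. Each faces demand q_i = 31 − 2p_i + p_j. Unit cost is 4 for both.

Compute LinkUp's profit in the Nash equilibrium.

LinkUp's profit: π = (p_{LinkUp} − 4)(31 − 2p_{LinkUp} + p_{NetOne}).
∂π/∂p_{LinkUp} = 39 − 4p_{LinkUp} + p_{NetOne} = 0 ⇒ p_{LinkUp} = 9.75 + 0.25p_{NetOne}.
The game is symmetric, so in equilibrium p_{NetOne} = p_{LinkUp}: the reaction function gives 0.75p_{LinkUp} = 9.75, hence p_{LinkUp} = 13.
q_{LinkUp} = 31 − 2·13 + 13 = 18.
Profit = (13 − 4)·18 = 162.

162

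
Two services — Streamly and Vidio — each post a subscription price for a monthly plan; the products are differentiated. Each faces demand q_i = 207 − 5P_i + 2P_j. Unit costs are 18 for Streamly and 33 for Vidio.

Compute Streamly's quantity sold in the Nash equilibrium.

103.4375

Streamly's profit: π = (P_{Streamly} − 18)(207 − 5P_{Streamly} + 2P_{Vidio}).
∂π/∂P_{Streamly} = 297 − 10P_{Streamly} + 2P_{Vidio} = 0 ⇒ P_{Streamly} = 29.7 + 0.2P_{Vidio}.
Similarly P_{Vidio} = 37.2 + 0.2P_{Streamly}.
Plugging P_{Vidio} into Streamly's best response: P_{Streamly} = 29.7 + 0.2(37.2 + 0.2P_{Streamly}) ⇒ 0.96P_{Streamly} = 37.14, so P_{Streamly} = 38.6875.
Then P_{Vidio} = 37.2 + 0.2·38.6875 = 44.9375.
q_{Streamly} = 207 − 5·38.6875 + 2·44.9375 = 103.4375.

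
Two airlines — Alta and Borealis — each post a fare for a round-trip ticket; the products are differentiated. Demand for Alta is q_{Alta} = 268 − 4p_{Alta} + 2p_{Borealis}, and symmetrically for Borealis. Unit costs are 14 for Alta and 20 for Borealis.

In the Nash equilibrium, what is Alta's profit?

Alta's profit: π = (p_{Alta} − 14)(268 − 4p_{Alta} + 2p_{Borealis}).
∂π/∂p_{Alta} = 324 − 8p_{Alta} + 2p_{Borealis} = 0 ⇒ p_{Alta} = 40.5 + 0.25p_{Borealis}.
Similarly p_{Borealis} = 43.5 + 0.25p_{Alta}.
Substituting the second reaction function into the first: p_{Alta} = 40.5 + 0.25(43.5 + 0.25p_{Alta}), which gives 0.9375p_{Alta} = 51.375 ⇒ p_{Alta} = 54.8.
Then p_{Borealis} = 43.5 + 0.25·54.8 = 57.2.
q_{Alta} = 268 − 4·54.8 + 2·57.2 = 163.2.
Profit = (54.8 − 14)·163.2 = 6658.56.

6658.56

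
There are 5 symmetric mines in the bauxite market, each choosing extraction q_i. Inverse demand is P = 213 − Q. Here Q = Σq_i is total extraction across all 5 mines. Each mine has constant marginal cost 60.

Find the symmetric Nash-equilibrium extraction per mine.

A representative mine's profit is π_i = q_i(213 − Q) − 60q_i, with Q = q_i + Σ_{j≠i} q_j.
First-order condition: 153 − 2q_i − Σ_{j≠i} q_j = 0.
In a symmetric equilibrium every mine chooses the same q, so Σ_{j≠i} q_j = 4q. The condition becomes 153 − 6q = 0, giving q = 153/6 = 25.5.

25.5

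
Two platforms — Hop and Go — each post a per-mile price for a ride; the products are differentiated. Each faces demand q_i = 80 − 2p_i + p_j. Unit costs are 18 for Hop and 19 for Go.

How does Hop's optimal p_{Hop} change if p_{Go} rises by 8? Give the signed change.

2

Hop's profit: π = (p_{Hop} − 18)(80 − 2p_{Hop} + p_{Go}).
∂π/∂p_{Hop} = 116 − 4p_{Hop} + p_{Go} = 0 ⇒ p_{Hop} = 29 + 0.25p_{Go}.
The reaction-function slope is 0.25, so an 8-unit rise in p_{Go} moves p_{Hop} by 0.25 × 8 = 2. Hop's best response rises — the actions are strategic complements.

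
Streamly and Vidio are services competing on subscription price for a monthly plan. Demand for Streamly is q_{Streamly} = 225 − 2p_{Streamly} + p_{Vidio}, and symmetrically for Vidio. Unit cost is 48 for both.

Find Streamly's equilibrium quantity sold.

Streamly's profit: π = (p_{Streamly} − 48)(225 − 2p_{Streamly} + p_{Vidio}).
∂π/∂p_{Streamly} = 321 − 4p_{Streamly} + p_{Vidio} = 0 ⇒ p_{Streamly} = 80.25 + 0.25p_{Vidio}.
By symmetry p_{Vidio} = p_{Streamly}; substituting into the reaction function, 0.75p_{Streamly} = 80.25 and p_{Streamly} = 107.
q_{Streamly} = 225 − 2·107 + 107 = 118.

118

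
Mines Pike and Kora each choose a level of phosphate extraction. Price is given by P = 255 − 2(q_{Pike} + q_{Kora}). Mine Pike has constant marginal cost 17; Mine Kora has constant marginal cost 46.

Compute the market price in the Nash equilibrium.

Mine Pike's profit: π = q_{Pike}(255 − 2(q_{Pike} + q_{Kora})) − 17q_{Pike}.
∂π/∂q_{Pike} = 238 − 4q_{Pike} − 2q_{Kora} = 0, so q_{Pike} = 59.5 − 0.5q_{Kora}.
By the same steps for Kora: q_{Kora} = 52.25 − 0.5q_{Pike}.
Plugging q_{Kora} into Pike's best response: q_{Pike} = 59.5 − 0.5(52.25 − 0.5q_{Pike}) ⇒ 0.75q_{Pike} = 33.375, so q_{Pike} = 44.5.
Then q_{Kora} = 52.25 − 0.5·44.5 = 30.
Equilibrium price: P = 255 − 2·74.5 = 106.

106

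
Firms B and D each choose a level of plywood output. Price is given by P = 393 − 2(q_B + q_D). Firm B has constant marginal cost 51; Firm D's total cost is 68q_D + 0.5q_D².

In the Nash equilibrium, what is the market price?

Firm B's profit: π = q_B(393 − 2(q_B + q_D)) − 51q_B.
∂π/∂q_B = 342 − 4q_B − 2q_D = 0, so q_B = 85.5 − 0.5q_D.
For D: ∂π/∂q_D = 325 − 5q_D − 2q_B = 0 ⇒ q_D = 65 − 0.4q_B.
Substituting the second reaction function into the first: q_B = 85.5 − 0.5(65 − 0.4q_B), which gives 0.8q_B = 53 ⇒ q_B = 66.25.
Then q_D = 65 − 0.4·66.25 = 38.5.
Equilibrium price: P = 393 − 2·104.75 = 183.5.

183.5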